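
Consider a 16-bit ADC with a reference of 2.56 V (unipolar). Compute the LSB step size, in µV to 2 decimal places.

39.06 µV

Full-scale span = 2.56 V.
LSB = 2.56 / 2^16 = 2.56 / 65536 = 3.90625e-05 V = 39.06 µV.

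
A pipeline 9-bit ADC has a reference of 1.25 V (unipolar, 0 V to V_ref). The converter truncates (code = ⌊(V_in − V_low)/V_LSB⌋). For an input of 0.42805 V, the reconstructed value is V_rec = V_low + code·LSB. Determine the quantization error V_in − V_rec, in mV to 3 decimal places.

LSB = 1.25/2^9 = 2.441 mV.
(0.42805 − 0)/0.00244141 = 175.3293; ⌊·⌋ gives code 175.
Reconstructed: 0.42724609 V.
Error = 0.42805 − 0.42724609 = 0.000803906 V = 0.804 mV.

0.804 mV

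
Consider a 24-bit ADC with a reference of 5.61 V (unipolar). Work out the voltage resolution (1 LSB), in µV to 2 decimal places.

Full-scale span = 5.61 V.
LSB = 5.61 / 2^24 = 5.61 / 16777216 = 3.34382e-07 V = 0.33 µV.

0.33 µV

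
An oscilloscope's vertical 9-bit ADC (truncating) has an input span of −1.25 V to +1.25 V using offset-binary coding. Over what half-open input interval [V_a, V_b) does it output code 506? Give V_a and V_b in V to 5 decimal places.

LSB = 2.5/2^9 = 4.883 mV.
V_a = V_low + 506·LSB = 1.2207 V; V_b = V_low + 507·LSB = 1.22559 V.

[1.22070 V, 1.22559 V)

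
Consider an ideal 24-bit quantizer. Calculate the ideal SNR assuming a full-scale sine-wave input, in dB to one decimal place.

SNR ≈ 6.02·N + 1.76 dB = 6.02·24 + 1.76 = 146.24 dB.

146.2 dB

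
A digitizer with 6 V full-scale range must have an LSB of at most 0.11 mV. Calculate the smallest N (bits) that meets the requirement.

16 bits

Number of steps required ≥ 6 V / 0.11 mV = 54545.45.
Need 2^N ≥ 54545.45; 2^15 = 32768, 2^16 = 65536.
Minimum N = 16.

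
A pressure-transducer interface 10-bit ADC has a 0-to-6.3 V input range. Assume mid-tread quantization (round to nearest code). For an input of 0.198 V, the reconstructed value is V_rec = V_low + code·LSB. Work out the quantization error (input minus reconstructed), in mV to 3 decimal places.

1.125 mV

Step size: 6.3 V ÷ 2^10 = 6.152 mV.
(0.198 − 0)/0.00615234 = 32.1829; round gives code 32.
V_rec = 0 + 32·0.00615234 = 0.196875 V.
Error = 0.198 − 0.196875 = 0.001125 V = 1.125 mV.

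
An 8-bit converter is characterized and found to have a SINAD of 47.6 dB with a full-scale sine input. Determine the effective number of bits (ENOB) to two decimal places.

ENOB = (SINAD − 1.76) / 6.02 = (47.6 − 1.76)/6.02 = 7.615.

7.61 bits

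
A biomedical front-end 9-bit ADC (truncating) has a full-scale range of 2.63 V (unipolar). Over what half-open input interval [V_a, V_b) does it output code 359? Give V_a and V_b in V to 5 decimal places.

[1.84408 V, 1.84922 V)

LSB = 2.63/2^9 = 5.137 mV.
V_a = V_low + 359·LSB = 1.84408 V; V_b = V_low + 360·LSB = 1.84922 V.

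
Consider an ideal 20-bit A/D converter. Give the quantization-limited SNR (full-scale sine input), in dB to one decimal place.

122.2 dB

SNR ≈ 6.02·N + 1.76 dB = 6.02·20 + 1.76 = 122.16 dB.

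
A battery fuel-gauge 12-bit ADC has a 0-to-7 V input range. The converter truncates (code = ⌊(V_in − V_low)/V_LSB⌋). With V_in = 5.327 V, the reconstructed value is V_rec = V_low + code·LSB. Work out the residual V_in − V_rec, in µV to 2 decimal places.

One LSB is 7 V / 4096 = 1.709 mV.
(V_in − V_low)/LSB = (5.327 − 0)/0.00170898 = 3117.0560 → code 3117 (floor).
V_rec = 0 + 3117·0.00170898 = 5.3269043 V.
Difference: 9.57031e-05 V → 95.70 µV.

95.70 µV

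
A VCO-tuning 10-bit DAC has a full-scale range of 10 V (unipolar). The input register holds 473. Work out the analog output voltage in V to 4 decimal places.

LSB = 10 V / 2^10 = 9.766 mV.
V_out = 0 + 473 × 0.00976562 V = 4.61914 V.

4.6191 V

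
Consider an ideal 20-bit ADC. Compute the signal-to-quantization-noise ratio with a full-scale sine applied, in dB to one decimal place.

122.2 dB

SNR ≈ 6.02·N + 1.76 dB = 6.02·20 + 1.76 = 122.16 dB.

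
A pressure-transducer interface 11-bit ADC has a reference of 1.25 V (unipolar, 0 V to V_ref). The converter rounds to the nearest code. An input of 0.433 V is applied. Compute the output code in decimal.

code 709

Full-scale span = 1.25 V; LSB = 1.25/2^11 = 0.610 mV.
Input sits at 709.427 steps above V_low.
So the output code is 709.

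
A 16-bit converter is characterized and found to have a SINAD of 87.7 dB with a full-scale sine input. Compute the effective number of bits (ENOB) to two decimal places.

14.28 bits

ENOB = (SINAD − 1.76) / 6.02 = (87.7 − 1.76)/6.02 = 14.276.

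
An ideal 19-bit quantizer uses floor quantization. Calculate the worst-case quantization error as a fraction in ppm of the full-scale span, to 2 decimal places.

Truncating → worst-case error = 1 LSB = V_FS/2^19, so 1e+06/524288 = 1.90735 ppm of full scale.

1.91 ppm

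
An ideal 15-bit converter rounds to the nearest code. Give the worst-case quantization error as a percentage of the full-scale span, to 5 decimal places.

0.00153 %

Rounding → worst-case error = ½ LSB = V_FS/2^16, so 100/65536 = 0.00152588 % of full scale.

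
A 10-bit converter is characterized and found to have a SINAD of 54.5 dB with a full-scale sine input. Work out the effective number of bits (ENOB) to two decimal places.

ENOB = (SINAD − 1.76) / 6.02 = (54.5 − 1.76)/6.02 = 8.761.

8.76 bits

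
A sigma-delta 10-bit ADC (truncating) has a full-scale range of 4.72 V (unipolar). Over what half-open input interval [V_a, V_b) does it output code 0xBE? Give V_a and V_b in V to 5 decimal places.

LSB = 4.72/2^10 = 4.609 mV.
Code 0xBE = 190 decimal.
V_a = V_low + 190·LSB = 0.875781 V; V_b = V_low + 191·LSB = 0.880391 V.

[0.87578 V, 0.88039 V)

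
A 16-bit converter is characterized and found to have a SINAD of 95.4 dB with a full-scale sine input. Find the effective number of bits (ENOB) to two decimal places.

ENOB = (SINAD − 1.76) / 6.02 = (95.4 − 1.76)/6.02 = 15.555.

15.55 bits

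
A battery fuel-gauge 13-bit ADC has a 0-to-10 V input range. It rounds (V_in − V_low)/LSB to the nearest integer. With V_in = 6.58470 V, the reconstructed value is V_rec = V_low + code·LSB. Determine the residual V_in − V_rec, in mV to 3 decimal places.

One LSB is 10 V / 8192 = 1.221 mV.
Scaled input = 5394.1862 LSBs, so code = 5394.
V_rec = 0 + 5394·0.0012207 = 6.5844727 V.
Error = 6.58470 − 6.5844727 = 0.000227344 V = 0.227 mV.

0.227 mV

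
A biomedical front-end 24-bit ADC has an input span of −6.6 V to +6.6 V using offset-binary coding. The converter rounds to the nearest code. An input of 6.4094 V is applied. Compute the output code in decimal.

LSB = 13.2 V / 16777216 = 0.79 µV.
Input sits at 16534963.169 steps above V_low.
So the output code is 16534963.

code 16534963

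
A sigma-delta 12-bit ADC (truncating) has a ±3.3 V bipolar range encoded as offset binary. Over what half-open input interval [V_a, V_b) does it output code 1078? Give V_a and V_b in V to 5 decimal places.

[-1.56299 V, -1.56138 V)

LSB = 6.6/2^12 = 1.611 mV.
V_a = V_low + 1078·LSB = -1.56299 V; V_b = V_low + 1079·LSB = -1.56138 V.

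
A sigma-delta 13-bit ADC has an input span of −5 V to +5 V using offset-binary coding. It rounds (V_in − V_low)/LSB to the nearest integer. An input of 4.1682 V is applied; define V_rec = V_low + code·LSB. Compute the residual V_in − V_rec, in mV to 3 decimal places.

One LSB is 10 V / 8192 = 1.221 mV.
Scaled input = 7510.5894 LSBs, so code = 7511.
Reconstructed: 4.1687012 V.
Error = 4.1682 − 4.1687012 = -0.000501172 V = -0.501 mV.

-0.501 mV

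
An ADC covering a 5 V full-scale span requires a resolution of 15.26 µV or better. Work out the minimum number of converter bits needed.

Number of steps required ≥ 5 V / 15.26 µV = 327654.00.
Need 2^N ≥ 327654.00; 2^18 = 262144, 2^19 = 524288.
Minimum N = 19.

19 bits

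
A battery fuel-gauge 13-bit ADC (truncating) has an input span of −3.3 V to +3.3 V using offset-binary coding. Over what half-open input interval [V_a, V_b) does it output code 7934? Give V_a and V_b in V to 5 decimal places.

LSB = 6.6/2^13 = 0.806 mV.
V_a = V_low + 7934·LSB = 3.09214 V; V_b = V_low + 7935·LSB = 3.09294 V.

[3.09214 V, 3.09294 V)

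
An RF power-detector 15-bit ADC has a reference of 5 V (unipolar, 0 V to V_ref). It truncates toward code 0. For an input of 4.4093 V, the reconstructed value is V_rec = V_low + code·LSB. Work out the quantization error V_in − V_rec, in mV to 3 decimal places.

0.120 mV

Step size: 5 V ÷ 2^15 = 152.59 µV.
(4.4093 − 0)/0.000152588 = 28896.7885; ⌊·⌋ gives code 28896.
Code 28896 maps back to 0 + 28896×0.000152588 V = 4.4091797 V.
Difference: 0.000120313 V → 0.120 mV.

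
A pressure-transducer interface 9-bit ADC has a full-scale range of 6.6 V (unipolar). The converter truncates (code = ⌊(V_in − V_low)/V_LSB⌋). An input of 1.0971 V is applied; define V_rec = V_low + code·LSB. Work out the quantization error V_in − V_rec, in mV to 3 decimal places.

One LSB is 6.6 V / 512 = 12.891 mV.
(1.0971 − 0)/0.0128906 = 85.1084; ⌊·⌋ gives code 85.
V_rec = 0 + 85·0.0128906 = 1.0957031 V.
Difference: 0.00139687 V → 1.397 mV.

1.397 mV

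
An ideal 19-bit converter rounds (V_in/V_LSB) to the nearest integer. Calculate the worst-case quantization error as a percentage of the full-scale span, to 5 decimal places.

Rounding → worst-case error = ½ LSB = V_FS/2^20, so 100/1048576 = 9.53674e-05 % of full scale.

0.00010 %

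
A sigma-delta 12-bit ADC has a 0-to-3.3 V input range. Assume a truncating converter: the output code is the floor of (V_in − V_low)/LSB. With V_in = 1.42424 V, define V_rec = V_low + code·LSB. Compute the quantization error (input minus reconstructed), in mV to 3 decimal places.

0.632 mV

One LSB is 3.3 V / 4096 = 0.806 mV.
(1.42424 − 0)/0.000805664 = 1767.7840; ⌊·⌋ gives code 1767.
Reconstructed: 1.4236084 V.
Error = 1.42424 − 1.4236084 = 0.000631602 V = 0.632 mV.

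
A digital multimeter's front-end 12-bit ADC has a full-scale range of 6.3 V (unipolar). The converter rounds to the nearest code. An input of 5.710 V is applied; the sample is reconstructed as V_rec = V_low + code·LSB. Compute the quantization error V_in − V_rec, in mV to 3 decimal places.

One LSB is 6.3 V / 4096 = 1.538 mV.
(V_in − V_low)/LSB = (5.710 − 0)/0.00153809 = 3712.4063 → code 3712 (round).
V_rec = 0 + 3712·0.00153809 = 5.709375 V.
V_in − V_rec = 0.000625 V = 0.625 mV.

0.625 mV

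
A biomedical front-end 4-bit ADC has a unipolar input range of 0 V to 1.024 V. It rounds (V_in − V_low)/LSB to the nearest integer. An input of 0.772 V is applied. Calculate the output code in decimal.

code 12

Full-scale span = 1.024 V; LSB = 1.024/2^4 = 64.000 mV.
(V_in − V_low)/LSB = (0.772 − 0) / 0.064 = 12.062.
round(12.062) = 12.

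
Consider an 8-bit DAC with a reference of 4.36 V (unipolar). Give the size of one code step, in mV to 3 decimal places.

Full-scale span = 4.36 V.
LSB = 4.36 / 2^8 = 4.36 / 256 = 0.0170313 V = 17.031 mV.

17.031 mV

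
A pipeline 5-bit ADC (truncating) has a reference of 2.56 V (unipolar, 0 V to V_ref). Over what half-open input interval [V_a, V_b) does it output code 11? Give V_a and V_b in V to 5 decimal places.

LSB = 2.56/2^5 = 80.000 mV.
V_a = V_low + 11·LSB = 0.88 V; V_b = V_low + 12·LSB = 0.96 V.

[0.88000 V, 0.96000 V)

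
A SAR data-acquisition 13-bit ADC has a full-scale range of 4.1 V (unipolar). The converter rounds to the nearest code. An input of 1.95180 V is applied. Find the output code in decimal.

code 3900

Full-scale span = 4.1 V; LSB = 4.1/2^13 = 0.500 mV.
(V_in − V_low)/LSB = (1.95180 − 0) / 0.000500488 = 3899.792.
So the output code is 3900.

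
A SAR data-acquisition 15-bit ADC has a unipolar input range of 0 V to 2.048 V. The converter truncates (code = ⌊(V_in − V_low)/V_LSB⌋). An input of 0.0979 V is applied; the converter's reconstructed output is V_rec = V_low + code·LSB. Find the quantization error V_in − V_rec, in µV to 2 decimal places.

25.00 µV

LSB = 2.048/2^15 = 62.50 µV.
(V_in − V_low)/LSB = (0.0979 − 0)/6.25e-05 = 1566.4000 → code 1566 (floor).
Reconstructed: 0.097875 V.
Difference: 2.5e-05 V → 25.00 µV.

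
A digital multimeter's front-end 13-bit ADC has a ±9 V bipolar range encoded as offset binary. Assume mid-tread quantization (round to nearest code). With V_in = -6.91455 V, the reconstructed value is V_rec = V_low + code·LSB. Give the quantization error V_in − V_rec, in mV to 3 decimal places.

0.245 mV

LSB = 18/2^13 = 2.197 mV.
(-6.91455 − (−9))/0.00219727 = 949.1115; round gives code 949.
V_rec = (−9) + 949·0.00219727 = -6.9147949 V.
V_in − V_rec = 0.000244922 V = 0.245 mV.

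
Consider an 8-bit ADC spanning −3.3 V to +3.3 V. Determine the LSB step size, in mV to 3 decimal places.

25.781 mV

Full-scale span = 6.6 V.
LSB = 6.6 / 2^8 = 6.6 / 256 = 0.0257812 V = 25.781 mV.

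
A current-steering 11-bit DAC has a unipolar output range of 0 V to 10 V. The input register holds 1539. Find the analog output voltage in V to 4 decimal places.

7.5146 V

LSB = 10 V / 2^11 = 4.883 mV.
V_out = 0 + 1539 × 0.00488281 V = 7.51465 V.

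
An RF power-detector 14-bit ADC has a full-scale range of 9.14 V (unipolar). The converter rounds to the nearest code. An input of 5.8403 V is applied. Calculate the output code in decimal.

LSB = 9.14 V / 16384 = 0.558 mV.
(V_in − V_low)/LSB = (5.8403 − 0) / 0.000557861 = 10469.089.
round(10469.089) = 10469.

code 10469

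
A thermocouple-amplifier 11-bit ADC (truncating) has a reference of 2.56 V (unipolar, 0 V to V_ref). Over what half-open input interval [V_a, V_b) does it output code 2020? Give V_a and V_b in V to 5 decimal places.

LSB = 2.56/2^11 = 1.250 mV.
V_a = V_low + 2020·LSB = 2.525 V; V_b = V_low + 2021·LSB = 2.52625 V.

[2.52500 V, 2.52625 V)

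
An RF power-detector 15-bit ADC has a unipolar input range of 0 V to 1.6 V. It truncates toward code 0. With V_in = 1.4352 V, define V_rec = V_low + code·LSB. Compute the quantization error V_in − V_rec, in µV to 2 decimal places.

43.75 µV

Step size: 1.6 V ÷ 2^15 = 48.83 µV.
(V_in − V_low)/LSB = (1.4352 − 0)/4.88281e-05 = 29392.8960 → code 29392 (floor).
V_rec = 0 + 29392·4.88281e-05 = 1.4351562 V.
Difference: 4.375e-05 V → 43.75 µV.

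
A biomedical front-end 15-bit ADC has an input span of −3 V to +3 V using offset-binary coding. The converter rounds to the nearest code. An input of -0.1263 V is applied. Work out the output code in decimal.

code 15694

Full-scale span = 6 V; LSB = 6/2^15 = 183.11 µV.
Input sits at 15694.234 steps above V_low.
Round → code 15694.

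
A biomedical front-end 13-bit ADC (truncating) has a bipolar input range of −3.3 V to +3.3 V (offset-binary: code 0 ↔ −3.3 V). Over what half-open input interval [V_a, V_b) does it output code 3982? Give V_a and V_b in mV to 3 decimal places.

LSB = 6.6/2^13 = 0.806 mV.
V_a = V_low + 3982·LSB = -0.0918457 V; V_b = V_low + 3983·LSB = -0.09104 V.

[-91.846 mV, -91.040 mV)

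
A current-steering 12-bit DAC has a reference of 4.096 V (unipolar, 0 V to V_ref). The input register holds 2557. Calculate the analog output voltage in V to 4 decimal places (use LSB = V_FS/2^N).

LSB = 4.096 V / 2^12 = 1.000 mV.
V_out = 0 + 2557 × 0.001 V = 2.557 V.

2.5570 V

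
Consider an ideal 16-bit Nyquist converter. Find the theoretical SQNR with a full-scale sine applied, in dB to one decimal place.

98.1 dB

SNR ≈ 6.02·N + 1.76 dB = 6.02·16 + 1.76 = 98.08 dB.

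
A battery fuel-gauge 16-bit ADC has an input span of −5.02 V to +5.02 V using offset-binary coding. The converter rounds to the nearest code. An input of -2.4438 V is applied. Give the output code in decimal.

With 65536 levels over 10.04 V, one step is 153.20 µV.
(-2.4438 − (−5.02)) / 0.000153198 = 16816.120 LSBs.
So the output code is 16816.

code 16816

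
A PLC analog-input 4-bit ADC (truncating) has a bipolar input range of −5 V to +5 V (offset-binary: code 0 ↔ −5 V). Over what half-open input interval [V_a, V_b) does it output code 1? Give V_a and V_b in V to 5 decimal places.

[-4.37500 V, -3.75000 V)

LSB = 10/2^4 = 0.6250 V.
V_a = V_low + 1·LSB = -4.375 V; V_b = V_low + 2·LSB = -3.75 V.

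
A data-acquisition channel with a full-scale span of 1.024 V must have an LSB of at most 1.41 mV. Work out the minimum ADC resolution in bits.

10 bits

Number of steps required ≥ 1.024 V / 1.41 mV = 726.24.
Need 2^N ≥ 726.24; 2^9 = 512, 2^10 = 1024.
Minimum N = 10.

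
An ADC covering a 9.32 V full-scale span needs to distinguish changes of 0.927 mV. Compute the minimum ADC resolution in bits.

Number of steps required ≥ 9.32 V / 0.927 mV = 10053.94.
Need 2^N ≥ 10053.94; 2^13 = 8192, 2^14 = 16384.
Minimum N = 14.

14 bits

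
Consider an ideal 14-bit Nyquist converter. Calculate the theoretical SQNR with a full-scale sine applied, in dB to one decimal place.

86.0 dB

SNR ≈ 6.02·N + 1.76 dB = 6.02·14 + 1.76 = 86.04 dB.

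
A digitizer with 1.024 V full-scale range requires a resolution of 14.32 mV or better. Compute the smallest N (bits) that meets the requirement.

7 bits

Number of steps required ≥ 1.024 V / 14.32 mV = 71.51.
Need 2^N ≥ 71.51; 2^6 = 64, 2^7 = 128.
Minimum N = 7.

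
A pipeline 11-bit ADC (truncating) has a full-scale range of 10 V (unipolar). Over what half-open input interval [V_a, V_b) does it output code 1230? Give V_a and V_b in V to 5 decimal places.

[6.00586 V, 6.01074 V)

LSB = 10/2^11 = 4.883 mV.
V_a = V_low + 1230·LSB = 6.00586 V; V_b = V_low + 1231·LSB = 6.01074 V.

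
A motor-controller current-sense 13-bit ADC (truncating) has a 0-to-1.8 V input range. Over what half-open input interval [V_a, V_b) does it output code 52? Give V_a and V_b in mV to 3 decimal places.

[11.426 mV, 11.646 mV)

LSB = 1.8/2^13 = 219.73 µV.
V_a = V_low + 52·LSB = 0.0114258 V; V_b = V_low + 53·LSB = 0.0116455 V.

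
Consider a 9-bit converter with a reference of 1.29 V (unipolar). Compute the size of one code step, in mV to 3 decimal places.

Full-scale span = 1.29 V.
LSB = 1.29 / 2^9 = 1.29 / 512 = 0.00251953 V = 2.520 mV.

2.520 mV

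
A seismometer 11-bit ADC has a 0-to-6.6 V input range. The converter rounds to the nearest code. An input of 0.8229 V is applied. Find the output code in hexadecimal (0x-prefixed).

With 2048 levels over 6.6 V, one step is 3.223 mV.
(V_in − V_low)/LSB = (0.8229 − 0) / 0.00322266 = 255.348.
round(255.348) = 255.
In hexadecimal (0x-prefixed): 0xFF.

code 0xFF (decimal 255)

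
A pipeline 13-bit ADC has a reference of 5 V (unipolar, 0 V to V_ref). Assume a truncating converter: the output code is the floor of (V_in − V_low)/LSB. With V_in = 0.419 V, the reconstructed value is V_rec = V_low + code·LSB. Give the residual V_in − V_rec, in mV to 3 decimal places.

0.299 mV

LSB = 5/2^13 = 0.610 mV.
Scaled input = 686.4896 LSBs, so code = 686.
Reconstructed: 0.41870117 V.
Error = 0.419 − 0.41870117 = 0.000298828 V = 0.299 mV.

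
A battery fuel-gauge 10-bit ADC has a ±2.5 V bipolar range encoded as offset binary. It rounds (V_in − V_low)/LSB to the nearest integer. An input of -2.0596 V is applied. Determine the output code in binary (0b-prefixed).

code 0b1011010 (decimal 90)

Full-scale span = 5 V; LSB = 5/2^10 = 4.883 mV.
(-2.0596 − (−2.5)) / 0.00488281 = 90.194 LSBs.
So the output code is 90.
In binary (0b-prefixed): 0b1011010.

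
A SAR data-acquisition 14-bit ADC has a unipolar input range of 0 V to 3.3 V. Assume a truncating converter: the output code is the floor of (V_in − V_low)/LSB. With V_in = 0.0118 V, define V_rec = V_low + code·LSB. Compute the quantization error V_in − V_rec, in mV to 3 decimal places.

LSB = 3.3/2^14 = 201.42 µV.
(0.0118 − 0)/0.000201416 = 58.5852; ⌊·⌋ gives code 58.
V_rec = 0 + 58·0.000201416 = 0.011682129 V.
Error = 0.0118 − 0.011682129 = 0.000117871 V = 0.118 mV.

0.118 mV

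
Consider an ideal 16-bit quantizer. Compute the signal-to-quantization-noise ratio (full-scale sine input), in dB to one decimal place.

SNR ≈ 6.02·N + 1.76 dB = 6.02·16 + 1.76 = 98.08 dB.

98.1 dB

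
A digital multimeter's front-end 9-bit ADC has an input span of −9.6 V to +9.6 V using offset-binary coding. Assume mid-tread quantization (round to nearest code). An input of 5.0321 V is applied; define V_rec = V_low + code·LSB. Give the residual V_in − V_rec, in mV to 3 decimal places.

7.100 mV

LSB = 19.2/2^9 = 37.500 mV.
(5.0321 − (−9.6))/0.0375 = 390.1893; round gives code 390.
Reconstructed: 5.025 V.
Difference: 0.0071 V → 7.100 mV.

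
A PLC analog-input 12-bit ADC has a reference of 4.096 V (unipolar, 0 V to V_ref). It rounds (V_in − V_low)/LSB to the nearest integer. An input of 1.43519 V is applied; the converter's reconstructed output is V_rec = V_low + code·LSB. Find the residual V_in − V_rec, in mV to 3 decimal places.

0.190 mV

Step size: 4.096 V ÷ 2^12 = 1.000 mV.
(V_in − V_low)/LSB = (1.43519 − 0)/0.001 = 1435.1900 → code 1435 (round).
Code 1435 maps back to 0 + 1435×0.001 V = 1.435 V.
V_in − V_rec = 0.00019 V = 0.190 mV.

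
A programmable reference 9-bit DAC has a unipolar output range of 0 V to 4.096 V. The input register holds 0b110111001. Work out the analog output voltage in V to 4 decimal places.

3.5280 V

LSB = 4.096 V / 2^9 = 8.000 mV.
Code 0b110111001 = 441 decimal.
V_out = 0 + 441 × 0.008 V = 3.528 V.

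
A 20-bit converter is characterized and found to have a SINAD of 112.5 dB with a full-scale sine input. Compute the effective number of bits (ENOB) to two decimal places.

ENOB = (SINAD − 1.76) / 6.02 = (112.5 − 1.76)/6.02 = 18.395.

18.40 bits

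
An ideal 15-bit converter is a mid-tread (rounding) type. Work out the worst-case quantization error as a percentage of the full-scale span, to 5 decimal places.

Rounding → worst-case error = ½ LSB = V_FS/2^16, so 100/65536 = 0.00152588 % of full scale.

0.00153 %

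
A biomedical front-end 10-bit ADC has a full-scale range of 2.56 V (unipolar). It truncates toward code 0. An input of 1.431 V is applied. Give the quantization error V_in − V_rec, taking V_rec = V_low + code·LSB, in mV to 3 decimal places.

1.000 mV

Step size: 2.56 V ÷ 2^10 = 2.500 mV.
Scaled input = 572.4000 LSBs, so code = 572.
Reconstructed: 1.43 V.
Error = 1.431 − 1.43 = 0.001 V = 1.000 mV.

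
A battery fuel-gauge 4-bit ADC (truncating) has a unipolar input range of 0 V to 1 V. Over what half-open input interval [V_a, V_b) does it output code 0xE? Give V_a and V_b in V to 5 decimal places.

[0.87500 V, 0.93750 V)

LSB = 1/2^4 = 62.500 mV.
Code 0xE = 14 decimal.
V_a = V_low + 14·LSB = 0.875 V; V_b = V_low + 15·LSB = 0.9375 V.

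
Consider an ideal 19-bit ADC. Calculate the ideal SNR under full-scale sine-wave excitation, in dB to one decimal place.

116.1 dB

SNR ≈ 6.02·N + 1.76 dB = 6.02·19 + 1.76 = 116.14 dB.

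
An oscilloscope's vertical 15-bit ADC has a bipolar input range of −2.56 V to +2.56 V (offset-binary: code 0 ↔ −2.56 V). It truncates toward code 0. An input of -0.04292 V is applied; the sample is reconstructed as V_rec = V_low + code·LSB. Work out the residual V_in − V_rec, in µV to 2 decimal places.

LSB = 5.12/2^15 = 156.25 µV.
(-0.04292 − (−2.56))/0.00015625 = 16109.3120; ⌊·⌋ gives code 16109.
Reconstructed: -0.04296875 V.
V_in − V_rec = 4.875e-05 V = 48.75 µV.

48.75 µV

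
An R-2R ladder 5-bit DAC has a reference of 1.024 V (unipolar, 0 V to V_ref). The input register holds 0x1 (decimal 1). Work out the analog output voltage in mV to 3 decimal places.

32.000 mV

LSB = 1.024 V / 2^5 = 32.000 mV.
Code 0x1 = 1 decimal.
V_out = 0 + 1 × 0.032 V = 0.032 V.
= 32.000 mV.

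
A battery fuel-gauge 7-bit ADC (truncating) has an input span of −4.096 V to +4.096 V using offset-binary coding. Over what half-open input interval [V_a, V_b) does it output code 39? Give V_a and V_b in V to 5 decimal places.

LSB = 8.192/2^7 = 64.000 mV.
V_a = V_low + 39·LSB = -1.6 V; V_b = V_low + 40·LSB = -1.536 V.

[-1.60000 V, -1.53600 V)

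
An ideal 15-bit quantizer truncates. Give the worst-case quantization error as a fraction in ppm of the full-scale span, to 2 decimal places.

30.52 ppm

Truncating → worst-case error = 1 LSB = V_FS/2^15, so 1e+06/32768 = 30.5176 ppm of full scale.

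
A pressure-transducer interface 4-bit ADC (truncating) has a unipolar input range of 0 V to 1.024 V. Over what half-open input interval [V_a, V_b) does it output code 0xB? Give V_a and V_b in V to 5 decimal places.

LSB = 1.024/2^4 = 64.000 mV.
Code 0xB = 11 decimal.
V_a = V_low + 11·LSB = 0.704 V; V_b = V_low + 12·LSB = 0.768 V.

[0.70400 V, 0.76800 V)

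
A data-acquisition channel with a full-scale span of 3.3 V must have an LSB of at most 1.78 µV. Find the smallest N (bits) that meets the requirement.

Number of steps required ≥ 3.3 V / 1.78 µV = 1853932.58.
Need 2^N ≥ 1853932.58; 2^20 = 1048576, 2^21 = 2097152.
Minimum N = 21.

21 bits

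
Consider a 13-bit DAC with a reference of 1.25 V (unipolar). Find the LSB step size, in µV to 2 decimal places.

Full-scale span = 1.25 V.
LSB = 1.25 / 2^13 = 1.25 / 8192 = 0.000152588 V = 152.59 µV.

152.59 µV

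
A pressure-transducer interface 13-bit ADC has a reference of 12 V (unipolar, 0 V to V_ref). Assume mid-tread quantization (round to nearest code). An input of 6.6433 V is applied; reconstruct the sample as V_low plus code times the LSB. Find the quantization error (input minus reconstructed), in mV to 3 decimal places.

0.234 mV

One LSB is 12 V / 8192 = 1.465 mV.
Scaled input = 4535.1595 LSBs, so code = 4535.
V_rec = 0 + 4535·0.00146484 = 6.6430664 V.
Error = 6.6433 − 6.6430664 = 0.000233594 V = 0.234 mV.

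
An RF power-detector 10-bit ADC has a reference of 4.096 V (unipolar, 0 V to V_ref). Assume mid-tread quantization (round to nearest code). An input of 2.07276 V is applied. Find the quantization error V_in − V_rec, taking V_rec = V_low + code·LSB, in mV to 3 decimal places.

LSB = 4.096/2^10 = 4.000 mV.
(V_in − V_low)/LSB = (2.07276 − 0)/0.004 = 518.1900 → code 518 (round).
Code 518 maps back to 0 + 518×0.004 V = 2.072 V.
Error = 2.07276 − 2.072 = 0.00076 V = 0.760 mV.

0.760 mV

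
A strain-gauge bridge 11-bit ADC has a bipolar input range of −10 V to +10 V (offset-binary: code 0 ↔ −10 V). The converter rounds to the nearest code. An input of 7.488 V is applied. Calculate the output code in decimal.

LSB = 20 V / 2048 = 9.766 mV.
(V_in − V_low)/LSB = (7.488 − (−10)) / 0.00976562 = 1790.771.
Round → code 1791.

code 1791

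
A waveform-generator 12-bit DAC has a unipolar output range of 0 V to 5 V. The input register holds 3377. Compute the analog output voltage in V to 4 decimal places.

LSB = 5 V / 2^12 = 1.221 mV.
V_out = 0 + 3377 × 0.0012207 V = 4.12231 V.

4.1223 V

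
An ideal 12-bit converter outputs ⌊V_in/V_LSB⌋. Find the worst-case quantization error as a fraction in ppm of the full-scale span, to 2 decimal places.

244.14 ppm

Truncating → worst-case error = 1 LSB = V_FS/2^12, so 1e+06/4096 = 244.141 ppm of full scale.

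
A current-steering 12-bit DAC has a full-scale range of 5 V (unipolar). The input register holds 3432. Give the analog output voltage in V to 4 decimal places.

4.1895 V

LSB = 5 V / 2^12 = 1.221 mV.
V_out = 0 + 3432 × 0.0012207 V = 4.18945 V.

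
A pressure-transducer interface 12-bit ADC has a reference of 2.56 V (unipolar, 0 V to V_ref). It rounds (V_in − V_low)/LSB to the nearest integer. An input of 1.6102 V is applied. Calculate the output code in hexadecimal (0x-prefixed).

With 4096 levels over 2.56 V, one step is 0.625 mV.
(V_in − V_low)/LSB = (1.6102 − 0) / 0.000625 = 2576.320.
round(2576.320) = 2576.
In hexadecimal (0x-prefixed): 0xA10.

code 0xA10 (decimal 2576)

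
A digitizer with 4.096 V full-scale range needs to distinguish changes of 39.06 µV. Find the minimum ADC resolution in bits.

17 bits

Number of steps required ≥ 4.096 V / 39.06 µV = 104864.31.
Need 2^N ≥ 104864.31; 2^16 = 65536, 2^17 = 131072.
Minimum N = 17.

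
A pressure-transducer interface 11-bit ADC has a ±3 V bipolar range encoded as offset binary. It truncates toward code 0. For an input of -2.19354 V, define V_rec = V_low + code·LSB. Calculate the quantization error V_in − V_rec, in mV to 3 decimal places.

0.796 mV

Step size: 6 V ÷ 2^11 = 2.930 mV.
(V_in − V_low)/LSB = (-2.19354 − (−3))/0.00292969 = 275.2717 → code 275 (floor).
Code 275 maps back to (−3) + 275×0.00292969 V = -2.1943359 V.
Error = -2.19354 − (−2.1943359) = 0.000795937 V = 0.796 mV.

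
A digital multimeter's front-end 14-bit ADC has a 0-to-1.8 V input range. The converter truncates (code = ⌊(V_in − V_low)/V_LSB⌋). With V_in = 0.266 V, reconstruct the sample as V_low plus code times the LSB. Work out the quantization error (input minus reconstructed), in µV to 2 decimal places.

LSB = 1.8/2^14 = 109.86 µV.
Scaled input = 2421.1911 LSBs, so code = 2421.
Reconstructed: 0.265979 V.
Error = 0.266 − 0.265979 = 2.09961e-05 V = 21.00 µV.

21.00 µV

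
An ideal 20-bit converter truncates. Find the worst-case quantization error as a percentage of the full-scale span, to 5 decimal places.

Truncating → worst-case error = 1 LSB = V_FS/2^20, so 100/1048576 = 9.53674e-05 % of full scale.

0.00010 %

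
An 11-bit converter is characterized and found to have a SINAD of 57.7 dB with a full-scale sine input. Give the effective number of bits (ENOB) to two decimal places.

ENOB = (SINAD − 1.76) / 6.02 = (57.7 − 1.76)/6.02 = 9.292.

9.29 bits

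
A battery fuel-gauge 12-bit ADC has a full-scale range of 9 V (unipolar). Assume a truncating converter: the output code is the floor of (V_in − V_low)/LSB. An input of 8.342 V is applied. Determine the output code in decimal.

LSB = 9 V / 4096 = 2.197 mV.
(8.342 − 0) / 0.00219727 = 3796.537 LSBs.
So the output code is 3796.

code 3796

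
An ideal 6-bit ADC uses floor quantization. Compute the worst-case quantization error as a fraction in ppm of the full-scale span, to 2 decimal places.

15625.00 ppm

Truncating → worst-case error = 1 LSB = V_FS/2^6, so 1e+06/64 = 15625 ppm of full scale.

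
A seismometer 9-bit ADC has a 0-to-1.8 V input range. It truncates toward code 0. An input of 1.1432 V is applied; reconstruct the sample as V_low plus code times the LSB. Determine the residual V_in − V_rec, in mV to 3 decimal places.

Step size: 1.8 V ÷ 2^9 = 3.516 mV.
(1.1432 − 0)/0.00351563 = 325.1769; ⌊·⌋ gives code 325.
V_rec = 0 + 325·0.00351563 = 1.1425781 V.
Difference: 0.000621875 V → 0.622 mV.

0.622 mV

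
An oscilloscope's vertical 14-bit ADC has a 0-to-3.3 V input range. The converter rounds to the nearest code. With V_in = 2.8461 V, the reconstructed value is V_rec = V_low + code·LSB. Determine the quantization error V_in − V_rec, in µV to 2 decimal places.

Step size: 3.3 V ÷ 2^14 = 201.42 µV.
Scaled input = 14130.4553 LSBs, so code = 14130.
Code 14130 maps back to 0 + 14130×0.000201416 V = 2.8460083 V.
Difference: 9.16992e-05 V → 91.70 µV.

91.70 µV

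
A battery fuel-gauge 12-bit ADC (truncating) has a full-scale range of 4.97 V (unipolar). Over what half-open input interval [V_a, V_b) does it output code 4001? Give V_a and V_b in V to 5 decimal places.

LSB = 4.97/2^12 = 1.213 mV.
V_a = V_low + 4001·LSB = 4.85473 V; V_b = V_low + 4002·LSB = 4.85594 V.

[4.85473 V, 4.85594 V)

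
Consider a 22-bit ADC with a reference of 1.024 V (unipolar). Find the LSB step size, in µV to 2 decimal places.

Full-scale span = 1.024 V.
LSB = 1.024 / 2^22 = 1.024 / 4194304 = 2.44141e-07 V = 0.24 µV.

0.24 µV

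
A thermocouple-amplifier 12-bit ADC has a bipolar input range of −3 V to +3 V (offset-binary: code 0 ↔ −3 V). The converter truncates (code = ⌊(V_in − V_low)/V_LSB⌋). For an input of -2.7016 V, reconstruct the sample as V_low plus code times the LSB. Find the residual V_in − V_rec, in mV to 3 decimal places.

LSB = 6/2^12 = 1.465 mV.
(V_in − V_low)/LSB = (-2.7016 − (−3))/0.00146484 = 203.7077 → code 203 (floor).
Code 203 maps back to (−3) + 203×0.00146484 V = -2.7026367 V.
V_in − V_rec = 0.00103672 V = 1.037 mV.

1.037 mV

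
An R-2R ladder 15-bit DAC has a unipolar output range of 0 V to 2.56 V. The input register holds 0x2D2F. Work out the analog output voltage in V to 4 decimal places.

LSB = 2.56 V / 2^15 = 78.12 µV.
Code 0x2D2F = 11567 decimal.
V_out = 0 + 11567 × 7.8125e-05 V = 0.903672 V.

0.9037 V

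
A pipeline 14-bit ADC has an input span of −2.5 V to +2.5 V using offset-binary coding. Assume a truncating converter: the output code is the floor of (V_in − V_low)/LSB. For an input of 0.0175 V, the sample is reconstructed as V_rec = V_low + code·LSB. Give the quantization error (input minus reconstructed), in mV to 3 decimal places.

0.105 mV

One LSB is 5 V / 16384 = 305.18 µV.
(V_in − V_low)/LSB = (0.0175 − (−2.5))/0.000305176 = 8249.3440 → code 8249 (floor).
Reconstructed: 0.01739502 V.
Error = 0.0175 − 0.01739502 = 0.00010498 V = 0.105 mV.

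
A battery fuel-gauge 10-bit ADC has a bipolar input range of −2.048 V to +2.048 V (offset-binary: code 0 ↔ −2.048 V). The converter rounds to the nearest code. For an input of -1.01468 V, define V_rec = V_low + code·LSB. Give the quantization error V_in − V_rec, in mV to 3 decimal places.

1.320 mV

Step size: 4.096 V ÷ 2^10 = 4.000 mV.
(-1.01468 − (−2.048))/0.004 = 258.3300; round gives code 258.
Reconstructed: -1.016 V.
Difference: 0.00132 V → 1.320 mV.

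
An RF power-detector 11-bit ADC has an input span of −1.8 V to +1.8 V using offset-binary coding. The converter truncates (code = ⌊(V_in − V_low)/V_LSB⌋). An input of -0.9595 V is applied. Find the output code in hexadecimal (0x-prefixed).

code 0x1DE (decimal 478)

Full-scale span = 3.6 V; LSB = 3.6/2^11 = 1.758 mV.
(-0.9595 − (−1.8)) / 0.00175781 = 478.151 LSBs.
⌊·⌋(478.151) = 478.
In hexadecimal (0x-prefixed): 0x1DE.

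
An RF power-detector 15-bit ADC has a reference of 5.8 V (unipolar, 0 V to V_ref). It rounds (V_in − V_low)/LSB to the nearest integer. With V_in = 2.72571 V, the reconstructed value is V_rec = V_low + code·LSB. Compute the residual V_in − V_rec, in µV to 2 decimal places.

LSB = 5.8/2^15 = 177.00 µV.
(V_in − V_low)/LSB = (2.72571 − 0)/0.000177002 = 15399.3216 → code 15399 (round).
Reconstructed: 2.7256531 V.
Error = 2.72571 − 2.7256531 = 5.69238e-05 V = 56.92 µV.

56.92 µV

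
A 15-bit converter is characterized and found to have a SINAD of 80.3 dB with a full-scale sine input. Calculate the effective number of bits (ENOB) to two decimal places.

13.05 bits

ENOB = (SINAD − 1.76) / 6.02 = (80.3 − 1.76)/6.02 = 13.047.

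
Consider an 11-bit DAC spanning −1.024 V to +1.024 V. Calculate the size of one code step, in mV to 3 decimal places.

Full-scale span = 2.048 V.
LSB = 2.048 / 2^11 = 2.048 / 2048 = 0.001 V = 1.000 mV.

1.000 mV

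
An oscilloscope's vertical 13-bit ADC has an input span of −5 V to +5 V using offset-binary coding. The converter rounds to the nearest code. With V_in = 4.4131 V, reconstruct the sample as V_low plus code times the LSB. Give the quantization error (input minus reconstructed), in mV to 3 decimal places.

One LSB is 10 V / 8192 = 1.221 mV.
(V_in − V_low)/LSB = (4.4131 − (−5))/0.0012207 = 7711.2115 → code 7711 (round).
Code 7711 maps back to (−5) + 7711×0.0012207 V = 4.4128418 V.
Error = 4.4131 − 4.4128418 = 0.000258203 V = 0.258 mV.

0.258 mV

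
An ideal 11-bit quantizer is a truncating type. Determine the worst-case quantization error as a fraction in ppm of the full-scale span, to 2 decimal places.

488.28 ppm

Truncating → worst-case error = 1 LSB = V_FS/2^11, so 1e+06/2048 = 488.281 ppm of full scale.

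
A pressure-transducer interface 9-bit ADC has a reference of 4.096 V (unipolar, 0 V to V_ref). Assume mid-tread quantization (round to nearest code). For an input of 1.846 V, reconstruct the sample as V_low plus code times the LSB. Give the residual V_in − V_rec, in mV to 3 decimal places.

-2.000 mV

Step size: 4.096 V ÷ 2^9 = 8.000 mV.
Scaled input = 230.7500 LSBs, so code = 231.
V_rec = 0 + 231·0.008 = 1.848 V.
Error = 1.846 − 1.848 = -0.002 V = -2.000 mV.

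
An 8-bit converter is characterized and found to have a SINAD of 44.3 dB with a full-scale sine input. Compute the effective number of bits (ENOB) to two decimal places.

7.07 bits

ENOB = (SINAD − 1.76) / 6.02 = (44.3 − 1.76)/6.02 = 7.066.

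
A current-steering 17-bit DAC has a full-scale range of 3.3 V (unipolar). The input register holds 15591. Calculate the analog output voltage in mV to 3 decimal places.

LSB = 3.3 V / 2^17 = 25.18 µV.
V_out = 0 + 15591 × 2.5177e-05 V = 0.392535 V.
= 392.535 mV.

392.535 mV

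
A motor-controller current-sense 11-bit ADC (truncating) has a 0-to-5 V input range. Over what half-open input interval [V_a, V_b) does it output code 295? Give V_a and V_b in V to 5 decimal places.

[0.72021 V, 0.72266 V)

LSB = 5/2^11 = 2.441 mV.
V_a = V_low + 295·LSB = 0.720215 V; V_b = V_low + 296·LSB = 0.722656 V.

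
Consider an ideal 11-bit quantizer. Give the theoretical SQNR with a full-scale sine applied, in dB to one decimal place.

SNR ≈ 6.02·N + 1.76 dB = 6.02·11 + 1.76 = 67.98 dB.

68.0 dB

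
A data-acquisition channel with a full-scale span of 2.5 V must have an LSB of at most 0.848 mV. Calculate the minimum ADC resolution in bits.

Number of steps required ≥ 2.5 V / 0.848 mV = 2948.11.
Need 2^N ≥ 2948.11; 2^11 = 2048, 2^12 = 4096.
Minimum N = 12.

12 bits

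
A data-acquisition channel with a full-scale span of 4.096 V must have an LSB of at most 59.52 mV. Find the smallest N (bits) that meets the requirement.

Number of steps required ≥ 4.096 V / 59.52 mV = 68.82.
Need 2^N ≥ 68.82; 2^6 = 64, 2^7 = 128.
Minimum N = 7.

7 bits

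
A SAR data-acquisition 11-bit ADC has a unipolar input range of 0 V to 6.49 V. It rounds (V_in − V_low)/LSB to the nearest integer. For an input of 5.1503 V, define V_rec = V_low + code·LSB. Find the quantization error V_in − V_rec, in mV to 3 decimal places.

Step size: 6.49 V ÷ 2^11 = 3.169 mV.
Scaled input = 1625.2410 LSBs, so code = 1625.
Reconstructed: 5.1495361 V.
Difference: 0.000763867 V → 0.764 mV.

0.764 mV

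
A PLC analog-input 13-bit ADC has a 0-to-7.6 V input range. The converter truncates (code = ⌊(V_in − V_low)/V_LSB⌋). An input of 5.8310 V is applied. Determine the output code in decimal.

Full-scale span = 7.6 V; LSB = 7.6/2^13 = 0.928 mV.
(V_in − V_low)/LSB = (5.8310 − 0) / 0.000927734 = 6285.204.
Floor → code 6285.

code 6285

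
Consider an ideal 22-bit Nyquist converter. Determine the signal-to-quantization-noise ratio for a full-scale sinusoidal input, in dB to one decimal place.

SNR ≈ 6.02·N + 1.76 dB = 6.02·22 + 1.76 = 134.20 dB.

134.2 dB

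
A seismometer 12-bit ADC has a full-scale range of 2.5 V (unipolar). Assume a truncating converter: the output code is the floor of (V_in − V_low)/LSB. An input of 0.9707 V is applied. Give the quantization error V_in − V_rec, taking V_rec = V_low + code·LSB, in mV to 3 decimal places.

0.241 mV

LSB = 2.5/2^12 = 0.610 mV.
(V_in − V_low)/LSB = (0.9707 − 0)/0.000610352 = 1590.3949 → code 1590 (floor).
Reconstructed: 0.97045898 V.
Difference: 0.000241016 V → 0.241 mV.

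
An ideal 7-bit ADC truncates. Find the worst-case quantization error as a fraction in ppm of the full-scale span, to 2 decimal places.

7812.50 ppm

Truncating → worst-case error = 1 LSB = V_FS/2^7, so 1e+06/128 = 7812.5 ppm of full scale.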